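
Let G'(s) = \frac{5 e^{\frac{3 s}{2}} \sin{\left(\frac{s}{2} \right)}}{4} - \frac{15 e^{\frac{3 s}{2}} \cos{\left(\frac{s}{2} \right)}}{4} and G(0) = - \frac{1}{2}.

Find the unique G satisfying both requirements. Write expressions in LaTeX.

G(s) = - \frac{5 e^{\frac{3 s}{2}} \cos{\left(\frac{s}{2} \right)}}{2} + 2

Recognize the product-rule pattern: G'(s) = u'v + uv' with u = - \frac{5 \cos{\left(\frac{s}{2} \right)}}{2}, v = e^{\frac{3 s}{2}}, so integration by parts undoes it.
A general antiderivative is - \frac{5 e^{\frac{3 s}{2}} \cos{\left(\frac{s}{2} \right)}}{2} + C.
The condition gives C = - \frac{1}{2} - (- \frac{5}{2}) = 2.
So G(s) = - \frac{5 e^{\frac{3 s}{2}} \cos{\left(\frac{s}{2} \right)}}{2} + 2.
Check: d/ds[- \frac{5 e^{\frac{3 s}{2}} \cos{\left(\frac{s}{2} \right)}}{2} + 2] = \frac{5 e^{\frac{3 s}{2}} \sin{\left(\frac{s}{2} \right)}}{4} - \frac{15 e^{\frac{3 s}{2}} \cos{\left(\frac{s}{2} \right)}}{4} = G'(s).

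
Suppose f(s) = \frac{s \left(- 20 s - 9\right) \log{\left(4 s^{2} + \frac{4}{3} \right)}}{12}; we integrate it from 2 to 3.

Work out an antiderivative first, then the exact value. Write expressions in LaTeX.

Antiderivative: F(s) = \frac{10 s^{3}}{27} + \frac{3 s^{2}}{8} - \frac{10 s}{27} + \left(- \frac{5 s^{3}}{9} - \frac{3 s^{2}}{8}\right) \log{\left(4 s^{2} + \frac{4}{3} \right)} - \frac{\log{\left(s^{2} + \frac{1}{3} \right)}}{8} + \frac{10 \sqrt{3} \operatorname{atan}{\left(\sqrt{3} s \right)}}{81}; value = - \frac{147 \log{\left(\frac{112}{3} \right)}}{8} - \frac{\log{\left(\frac{28}{3} \right)}}{8} - \frac{10 \sqrt{3} \operatorname{atan}{\left(2 \sqrt{3} \right)}}{81} + \frac{\log{\left(\frac{13}{3} \right)}}{8} + \frac{10 \sqrt{3} \operatorname{atan}{\left(3 \sqrt{3} \right)}}{81} + \frac{205}{24} + \frac{107 \log{\left(\frac{52}{3} \right)}}{18}

For F(s) to be correct the identity F'(s) - f(s) = 0 must hold.
F(s) = \frac{10 s^{3}}{27} + \frac{3 s^{2}}{8} - \frac{10 s}{27} + \left(- \frac{5 s^{3}}{9} - \frac{3 s^{2}}{8}\right) \log{\left(4 s^{2} + \frac{4}{3} \right)} - \frac{\log{\left(s^{2} + \frac{1}{3} \right)}}{8} + \frac{10 \sqrt{3} \operatorname{atan}{\left(\sqrt{3} s \right)}}{81} is an antiderivative of f.
Check: d/ds[\frac{10 s^{3}}{27} + \frac{3 s^{2}}{8} - \frac{10 s}{27} + \left(- \frac{5 s^{3}}{9} - \frac{3 s^{2}}{8}\right) \log{\left(4 s^{2} + \frac{4}{3} \right)} - \frac{\log{\left(s^{2} + \frac{1}{3} \right)}}{8} + \frac{10 \sqrt{3} \operatorname{atan}{\left(\sqrt{3} s \right)}}{81}] = - \frac{5 s^{2} \log{\left(s^{2} + \frac{1}{3} \right)}}{3} - \frac{10 s^{2} \log{\left(2 \right)}}{3} - \frac{3 s \log{\left(s^{2} + \frac{1}{3} \right)}}{4} - \frac{3 s \log{\left(2 \right)}}{2}, which equals f(s).
F(3) = - \frac{147 \log{\left(\frac{112}{3} \right)}}{8} - \frac{\log{\left(\frac{28}{3} \right)}}{8} + \frac{10 \sqrt{3} \operatorname{atan}{\left(3 \sqrt{3} \right)}}{81} + \frac{883}{72}; F(2) = - \frac{107 \log{\left(\frac{52}{3} \right)}}{18} - \frac{\log{\left(\frac{13}{3} \right)}}{8} + \frac{10 \sqrt{3} \operatorname{atan}{\left(2 \sqrt{3} \right)}}{81} + \frac{67}{18}.
Integral = F(3) - F(2) = - \frac{147 \log{\left(\frac{112}{3} \right)}}{8} - \frac{\log{\left(\frac{28}{3} \right)}}{8} - \frac{10 \sqrt{3} \operatorname{atan}{\left(2 \sqrt{3} \right)}}{81} + \frac{\log{\left(\frac{13}{3} \right)}}{8} + \frac{10 \sqrt{3} \operatorname{atan}{\left(3 \sqrt{3} \right)}}{81} + \frac{205}{24} + \frac{107 \log{\left(\frac{52}{3} \right)}}{18}.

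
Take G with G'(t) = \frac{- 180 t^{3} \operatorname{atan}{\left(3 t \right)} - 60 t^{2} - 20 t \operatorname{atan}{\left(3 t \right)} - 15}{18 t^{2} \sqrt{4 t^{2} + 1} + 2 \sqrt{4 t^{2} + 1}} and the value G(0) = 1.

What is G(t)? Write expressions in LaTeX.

Recognize the product-rule pattern: G'(t) = u'v + uv' with u = - \frac{5 \sqrt{4 t^{2} + 1}}{2}, v = \operatorname{atan}{\left(3 t \right)}, so integration by parts undoes it.
A general antiderivative is - \frac{5 \sqrt{4 t^{2} + 1} \operatorname{atan}{\left(3 t \right)}}{2} + C.
The condition gives C = 1 - (0) = 1.
So G(t) = - \frac{5 \sqrt{4 t^{2} + 1} \operatorname{atan}{\left(3 t \right)} - 2}{2}.
Check: d/dt[- \frac{5 \sqrt{4 t^{2} + 1} \operatorname{atan}{\left(3 t \right)} - 2}{2}] = \frac{- 180 t^{3} \operatorname{atan}{\left(3 t \right)} - 60 t^{2} - 20 t \operatorname{atan}{\left(3 t \right)} - 15}{18 t^{2} \sqrt{4 t^{2} + 1} + 2 \sqrt{4 t^{2} + 1}} = G'(t).

G(t) = - \frac{5 \sqrt{4 t^{2} + 1} \operatorname{atan}{\left(3 t \right)} - 2}{2}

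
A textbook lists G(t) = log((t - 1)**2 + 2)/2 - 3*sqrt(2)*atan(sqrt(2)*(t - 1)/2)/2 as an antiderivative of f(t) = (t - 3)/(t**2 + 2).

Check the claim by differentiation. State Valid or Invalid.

d/dt[G] = (t - 4)/(t**2 - 2*t + 3)
d/dt[G] - f(t) = (t**2 - 7*t + 1)/(t**4 - 2*t**3 + 5*t**2 - 4*t + 6) != 0.

Invalid: d/dt[G] - f = (t**2 - 7*t + 1)/(t**4 - 2*t**3 + 5*t**2 - 4*t + 6), which is not 0.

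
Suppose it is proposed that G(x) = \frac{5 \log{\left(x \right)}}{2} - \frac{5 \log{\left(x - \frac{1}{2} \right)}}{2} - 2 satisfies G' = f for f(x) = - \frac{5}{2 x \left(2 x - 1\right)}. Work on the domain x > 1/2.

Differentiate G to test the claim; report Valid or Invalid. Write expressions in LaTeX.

d/dx[G] = - \frac{5}{4 x^{2} - 2 x}
This equals f(x) exactly, so the claim holds.

Valid. The derivative of G reproduces f.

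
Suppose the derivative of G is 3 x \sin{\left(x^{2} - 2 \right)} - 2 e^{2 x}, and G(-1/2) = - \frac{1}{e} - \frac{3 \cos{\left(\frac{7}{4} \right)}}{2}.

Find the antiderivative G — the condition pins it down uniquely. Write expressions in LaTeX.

The integrand splits into summands that can be handled one at a time.
A general antiderivative is - e^{2 x} - \frac{3 \cos{\left(x^{2} - 2 \right)}}{2} + C.
The condition gives C = - \frac{1}{e} - \frac{3 \cos{\left(\frac{7}{4} \right)}}{2} - (- \frac{1}{e} - \frac{3 \cos{\left(\frac{7}{4} \right)}}{2}) = 0.
So G(x) = - e^{2 x} - \frac{3 \cos{\left(x^{2} - 2 \right)}}{2}.
Check: d/dx[- e^{2 x} - \frac{3 \cos{\left(x^{2} - 2 \right)}}{2}] = 3 x \sin{\left(x^{2} - 2 \right)} - 2 e^{2 x} = G'(x).

G(x) = - e^{2 x} - \frac{3 \cos{\left(x^{2} - 2 \right)}}{2}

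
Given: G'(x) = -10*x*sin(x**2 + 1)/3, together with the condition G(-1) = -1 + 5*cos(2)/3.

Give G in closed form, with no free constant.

The substitution u = x**2 + 1 works: G'(x) is exactly (dG/du)*(du/dx) for that inner function.
A general antiderivative is 5*cos(x**2 + 1)/3 + C.
The condition gives C = -1 + 5*cos(2)/3 - (5*cos(2)/3) = -1.
So G(x) = 5*cos(x**2 + 1)/3 - 1.
Check: d/dx[5*cos(x**2 + 1)/3 - 1] = -10*x*sin(x**2 + 1)/3 = G'(x).

G(x) = 5*cos(x**2 + 1)/3 - 1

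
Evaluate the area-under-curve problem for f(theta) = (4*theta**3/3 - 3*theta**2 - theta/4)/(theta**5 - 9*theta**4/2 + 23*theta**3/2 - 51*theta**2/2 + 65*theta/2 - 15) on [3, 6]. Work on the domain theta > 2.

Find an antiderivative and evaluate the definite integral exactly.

Antiderivative: F(theta) = -11*log(theta - 2)/27 + 42*log(theta - 3/2)/29 - 23*log(theta - 1)/36 - 1259*log(theta**2 + 5)/6264 + 385*sqrt(5)*atan(sqrt(5)*theta/5)/3132; value = -23*log(5)/36 - 1259*log(41)/6264 - 42*log(3/2)/29 - 11*log(4)/27 - 385*sqrt(5)*atan(3*sqrt(5)/5)/3132 + 385*sqrt(5)*atan(6*sqrt(5)/5)/3132 + 23*log(2)/36 + 1259*log(14)/6264 + 42*log(9/2)/29

Factor the denominator (6*(theta - 2)*(theta - 1)*(2*theta - 3)*(theta**2 + 5)) and decompose: f = -(1259*theta - 1925)/(3132*(theta**2 + 5)) + 84/(29*(2*theta - 3)) - 23/(36*(theta - 1)) - 11/(27*(theta - 2)); each piece integrates to a log, atan, or power term.
F(theta) = -11*log(theta - 2)/27 + 42*log(theta - 3/2)/29 - 23*log(theta - 1)/36 - 1259*log(theta**2 + 5)/6264 + 385*sqrt(5)*atan(sqrt(5)*theta/5)/3132 is an antiderivative of f.
Check: d/dtheta[-11*log(theta - 2)/27 + 42*log(theta - 3/2)/29 - 23*log(theta - 1)/36 - 1259*log(theta**2 + 5)/6264 + 385*sqrt(5)*atan(sqrt(5)*theta/5)/3132] = (16*theta**3 - 36*theta**2 - 3*theta)/(12*theta**5 - 54*theta**4 + 138*theta**3 - 306*theta**2 + 390*theta - 180), which equals f(theta).
F(6) = -23*log(5)/36 - 1259*log(41)/6264 - 11*log(4)/27 + 385*sqrt(5)*atan(6*sqrt(5)/5)/3132 + 42*log(9/2)/29; F(3) = -1259*log(14)/6264 - 23*log(2)/36 + 385*sqrt(5)*atan(3*sqrt(5)/5)/3132 + 42*log(3/2)/29.
Integral = F(6) - F(3) = -23*log(5)/36 - 1259*log(41)/6264 - 42*log(3/2)/29 - 11*log(4)/27 - 385*sqrt(5)*atan(3*sqrt(5)/5)/3132 + 385*sqrt(5)*atan(6*sqrt(5)/5)/3132 + 23*log(2)/36 + 1259*log(14)/6264 + 42*log(9/2)/29.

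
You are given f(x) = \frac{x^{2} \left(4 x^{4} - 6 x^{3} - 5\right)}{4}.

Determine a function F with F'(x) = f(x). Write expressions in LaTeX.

A first test for any F(x): its x-derivative must equal f(x) identically.
Check: d/dx[\frac{x^{7}}{7} - \frac{x^{6}}{4} - \frac{5 x^{3}}{12}] = x^{6} - \frac{3 x^{5}}{2} - \frac{5 x^{2}}{4}, which equals f(x).

An antiderivative is F(x) = \frac{x^{7}}{7} - \frac{x^{6}}{4} - \frac{5 x^{3}}{12}.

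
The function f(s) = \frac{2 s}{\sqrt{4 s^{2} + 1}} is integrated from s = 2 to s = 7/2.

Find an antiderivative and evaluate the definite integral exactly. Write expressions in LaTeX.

f matches the chain-rule pattern g'(h)*h' with inner function h(s) = 4 s^{2} + 1; substituting u = h(s) collapses the integral.
F(s) = \frac{\sqrt{4 s^{2} + 1}}{2} is an antiderivative of f.
Check: d/ds[\frac{\sqrt{4 s^{2} + 1}}{2}] = \frac{2 s}{\sqrt{4 s^{2} + 1}} = f(s).
F(7/2) = \frac{5 \sqrt{2}}{2}; F(2) = \frac{\sqrt{17}}{2}.
Integral = F(7/2) - F(2) = - \frac{\sqrt{17}}{2} + \frac{5 \sqrt{2}}{2}.

Antiderivative: F(s) = \frac{\sqrt{4 s^{2} + 1}}{2}; value = - \frac{\sqrt{17}}{2} + \frac{5 \sqrt{2}}{2}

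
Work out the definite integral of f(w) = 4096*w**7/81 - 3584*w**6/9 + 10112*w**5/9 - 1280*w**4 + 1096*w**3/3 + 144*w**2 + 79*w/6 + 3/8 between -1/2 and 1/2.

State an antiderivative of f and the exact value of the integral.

The substitution u = -4*w**2/3 + 3*w + 1/4 works: f is exactly (dF/du)*(du/dw) for that inner function.
F(w) = 512*w**8/81 - 512*w**7/9 + 5056*w**6/27 - 256*w**5 + 274*w**4/3 + 48*w**3 + 79*w**2/12 + 3*w/8 is an antiderivative of f.
Check: d/dw[512*w**8/81 - 512*w**7/9 + 5056*w**6/27 - 256*w**5 + 274*w**4/3 + 48*w**3 + 79*w**2/12 + 3*w/8] = 4096*w**7/81 - 3584*w**6/9 + 10112*w**5/9 - 1280*w**4 + 1096*w**3/3 + 144*w**2 + 79*w/6 + 3/8 = f(w).
F(1/2) = 5215/648; F(-1/2) = 2035/162.
Integral = F(1/2) - F(-1/2) = -325/72.

Antiderivative: F(w) = 512*w**8/81 - 512*w**7/9 + 5056*w**6/27 - 256*w**5 + 274*w**4/3 + 48*w**3 + 79*w**2/12 + 3*w/8; value = -325/72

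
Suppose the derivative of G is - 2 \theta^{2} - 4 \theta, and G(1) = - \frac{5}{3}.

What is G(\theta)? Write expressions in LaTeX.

G(\theta) = - \frac{2 \theta^{3} + 6 \theta^{2} - 3}{3}

Integrate term by term and add the pieces.
A general antiderivative is - \frac{2 \theta^{3}}{3} - 2 \theta^{2} + C.
The condition gives C = - \frac{5}{3} - (- \frac{8}{3}) = 1.
So G(\theta) = - \frac{2 \theta^{3} + 6 \theta^{2} - 3}{3}.
Check: d/d\theta[- \frac{2 \theta^{3} + 6 \theta^{2} - 3}{3}] = - 2 \theta^{2} - 4 \theta = G'(\theta).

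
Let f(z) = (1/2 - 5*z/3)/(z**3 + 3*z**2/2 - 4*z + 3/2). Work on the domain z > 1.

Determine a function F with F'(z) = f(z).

Factor the denominator (3*(z - 1)*(z + 3)*(2*z - 1)) and decompose: f = 8/(21*(2*z - 1)) + 11/(28*(z + 3)) - 7/(12*(z - 1)); each piece integrates to a log, atan, or power term.
Check: d/dz[(-49*log(z - 1) + 16*log(z - 1/2) + 33*log(z + 3))/84] = (3 - 10*z)/(6*z**3 + 9*z**2 - 24*z + 9), which equals f(z).

An antiderivative is F(z) = (-49*log(z - 1) + 16*log(z - 1/2) + 33*log(z + 3))/84.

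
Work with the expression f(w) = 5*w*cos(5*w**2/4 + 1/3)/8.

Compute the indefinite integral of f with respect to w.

F(w) = sin(5*w**2/4 + 1/3)/4 + C

f matches the chain-rule pattern g'(h)*h' with inner function h(w) = 5*w**2/4 + 1/3; substituting u = h(w) collapses the integral.
Check: d/dw[sin(5*w**2/4 + 1/3)/4] = 5*w*cos(5*w**2/4 + 1/3)/8 = f(w).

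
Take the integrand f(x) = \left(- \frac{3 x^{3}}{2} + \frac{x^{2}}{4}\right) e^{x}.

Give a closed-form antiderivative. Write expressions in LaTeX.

f has the shape u'v + uv' for u = - \frac{3 x^{3}}{2} + \frac{19 x^{2}}{4} - \frac{19 x}{2} + \frac{19}{2} and v = e^{x} — it is the derivative of the product u*v.
Check: d/dx[- \frac{3 x^{3} e^{x}}{2} + \frac{19 x^{2} e^{x}}{4} - \frac{19 x e^{x}}{2} + \frac{19 e^{x}}{2}] = - \frac{3 x^{3} e^{x}}{2} + \frac{x^{2} e^{x}}{4}, which equals f(x).

An antiderivative is F(x) = - \frac{3 x^{3} e^{x}}{2} + \frac{19 x^{2} e^{x}}{4} - \frac{19 x e^{x}}{2} + \frac{19 e^{x}}{2}.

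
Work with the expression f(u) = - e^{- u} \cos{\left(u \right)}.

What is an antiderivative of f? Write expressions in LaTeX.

For F(u) to be correct the identity F'(u) - f(u) = 0 must hold.
Check: d/du[\frac{\left(- \sin{\left(u \right)} + \cos{\left(u \right)}\right) e^{- u}}{2}] = - e^{- u} \cos{\left(u \right)} = f(u).

An antiderivative is F(u) = \frac{\left(- \sin{\left(u \right)} + \cos{\left(u \right)}\right) e^{- u}}{2}.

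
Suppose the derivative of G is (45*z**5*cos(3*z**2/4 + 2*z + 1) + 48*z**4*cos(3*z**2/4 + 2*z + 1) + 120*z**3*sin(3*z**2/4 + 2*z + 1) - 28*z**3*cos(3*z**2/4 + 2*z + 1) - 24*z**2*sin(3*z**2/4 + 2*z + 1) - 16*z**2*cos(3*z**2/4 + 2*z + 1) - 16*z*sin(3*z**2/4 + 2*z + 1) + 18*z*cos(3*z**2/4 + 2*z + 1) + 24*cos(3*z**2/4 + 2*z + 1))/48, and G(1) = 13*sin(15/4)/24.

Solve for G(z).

G(z) = (15*z**4 - 4*z**3 - 4*z**2 + 6)*sin(3*z**2/4 + 2*z + 1)/24

Recognize the product-rule pattern: G'(z) = u'v + uv' with u = 5*z**4/8 - z**3/6 - z**2/6 + 1/4, v = sin(3*z**2/4 + 2*z + 1), so integration by parts undoes it.
A general antiderivative is (5*z**4/2 - 2*z**3/3 - 2*z**2/3 + 1)*sin(3*z**2/4 + 2*z + 1)/4 + C.
The condition gives C = 13*sin(15/4)/24 - (13*sin(15/4)/24) = 0.
So G(z) = (15*z**4 - 4*z**3 - 4*z**2 + 6)*sin(3*z**2/4 + 2*z + 1)/24.
Check: d/dz[(15*z**4 - 4*z**3 - 4*z**2 + 6)*sin(3*z**2/4 + 2*z + 1)/24] = 15*z**5*cos(3*z**2/4 + 2*z + 1)/16 + z**4*cos(3*z**2/4 + 2*z + 1) + 5*z**3*sin(3*z**2/4 + 2*z + 1)/2 - 7*z**3*cos(3*z**2/4 + 2*z + 1)/12 - z**2*sin(3*z**2/4 + 2*z + 1)/2 - z**2*cos(3*z**2/4 + 2*z + 1)/3 - z*sin(3*z**2/4 + 2*z + 1)/3 + 3*z*cos(3*z**2/4 + 2*z + 1)/8 + cos(3*z**2/4 + 2*z + 1)/2, which equals G'(z).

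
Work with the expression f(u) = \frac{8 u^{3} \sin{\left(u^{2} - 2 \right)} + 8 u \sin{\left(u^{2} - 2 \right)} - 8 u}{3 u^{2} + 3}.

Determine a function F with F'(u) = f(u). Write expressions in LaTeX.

Any candidate F(u) must reproduce f(u) exactly when differentiated.
Check: d/du[- \frac{4 \log{\left(u^{2} + 1 \right)}}{3} - \frac{4 \cos{\left(u^{2} - 2 \right)}}{3}] = \frac{8 u^{3} \sin{\left(u^{2} - 2 \right)} + 8 u \sin{\left(u^{2} - 2 \right)} - 8 u}{3 u^{2} + 3} = f(u).

An antiderivative is F(u) = - \frac{4 \log{\left(u^{2} + 1 \right)}}{3} - \frac{4 \cos{\left(u^{2} - 2 \right)}}{3}.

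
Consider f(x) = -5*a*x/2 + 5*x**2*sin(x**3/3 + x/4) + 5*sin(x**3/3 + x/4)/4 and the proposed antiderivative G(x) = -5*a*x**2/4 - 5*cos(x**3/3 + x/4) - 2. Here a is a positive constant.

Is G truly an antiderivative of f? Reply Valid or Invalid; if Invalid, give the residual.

d/dx[G] = -5*a*x/2 + 5*x**2*sin(x**3/3 + x/4) + 5*sin(x**3/3 + x/4)/4
This equals f(x) exactly, so the claim holds.

Valid - the claim checks out under differentiation.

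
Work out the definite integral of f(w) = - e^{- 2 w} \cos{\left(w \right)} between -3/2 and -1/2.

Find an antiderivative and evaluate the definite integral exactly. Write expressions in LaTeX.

Differentiate the proposed F(w) back; it has to land on f(w) exactly.
F(w) = \frac{\left(- \sin{\left(w \right)} + 2 \cos{\left(w \right)}\right) e^{- 2 w}}{5} is an antiderivative of f.
Check: d/dw[\frac{\left(- \sin{\left(w \right)} + 2 \cos{\left(w \right)}\right) e^{- 2 w}}{5}] = - e^{- 2 w} \cos{\left(w \right)} = f(w).
F(-1/2) = \frac{e \sin{\left(\frac{1}{2} \right)}}{5} + \frac{2 e \cos{\left(\frac{1}{2} \right)}}{5}; F(-3/2) = \frac{2 e^{3} \cos{\left(\frac{3}{2} \right)}}{5} + \frac{e^{3} \sin{\left(\frac{3}{2} \right)}}{5}.
Integral = F(-1/2) - F(-3/2) = - \frac{e^{3} \sin{\left(\frac{3}{2} \right)}}{5} - \frac{2 e^{3} \cos{\left(\frac{3}{2} \right)}}{5} + \frac{e \sin{\left(\frac{1}{2} \right)}}{5} + \frac{2 e \cos{\left(\frac{1}{2} \right)}}{5}.

Antiderivative: F(w) = \frac{\left(- \sin{\left(w \right)} + 2 \cos{\left(w \right)}\right) e^{- 2 w}}{5}; value = - \frac{e^{3} \sin{\left(\frac{3}{2} \right)}}{5} - \frac{2 e^{3} \cos{\left(\frac{3}{2} \right)}}{5} + \frac{e \sin{\left(\frac{1}{2} \right)}}{5} + \frac{2 e \cos{\left(\frac{1}{2} \right)}}{5}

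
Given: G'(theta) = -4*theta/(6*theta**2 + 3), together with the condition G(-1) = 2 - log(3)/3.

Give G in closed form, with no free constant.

G'(theta) matches the chain-rule pattern g'(h)*h' with inner function h(theta) = 2*theta**2 + 1; substituting u = h(theta) collapses the integral.
A general antiderivative is -log(2*theta**2 + 1)/3 + C.
The condition gives C = 2 - log(3)/3 - (-log(3)/3) = 2.
So G(theta) = 2 - log(2*theta**2 + 1)/3.
Check: d/dtheta[2 - log(2*theta**2 + 1)/3] = -4*theta/(6*theta**2 + 3) = G'(theta).

G(theta) = 2 - log(2*theta**2 + 1)/3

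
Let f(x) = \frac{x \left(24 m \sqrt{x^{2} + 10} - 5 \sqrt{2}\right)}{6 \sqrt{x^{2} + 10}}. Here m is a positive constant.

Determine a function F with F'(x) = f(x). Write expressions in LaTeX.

Check any antiderivative F(x) by computing F'(x) and comparing it with f(x).
Check: d/dx[2 m x^{2} - \frac{5 \sqrt{\frac{x^{2}}{2} + 5}}{3}] = \frac{24 m x \sqrt{x^{2} + 10} - 5 \sqrt{2} x}{6 \sqrt{x^{2} + 10}}, which equals f(x).

An antiderivative is F(x) = 2 m x^{2} - \frac{5 \sqrt{\frac{x^{2}}{2} + 5}}{3}.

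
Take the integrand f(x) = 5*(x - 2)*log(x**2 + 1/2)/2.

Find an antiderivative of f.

An antiderivative is F(x) = -5*x**2/4 + 10*x + (5*x**2/4 - 5*x)*log(x**2 + 1/2) + 5*log(x**2 + 1/2)/8 - 5*sqrt(2)*atan(sqrt(2)*x).

A first test for any F(x): its x-derivative must equal f(x) identically.
Check: d/dx[-5*x**2/4 + 10*x + (5*x**2/4 - 5*x)*log(x**2 + 1/2) + 5*log(x**2 + 1/2)/8 - 5*sqrt(2)*atan(sqrt(2)*x)] = 5*x*log(x**2 + 1/2)/2 - 5*log(x**2 + 1/2), which equals f(x).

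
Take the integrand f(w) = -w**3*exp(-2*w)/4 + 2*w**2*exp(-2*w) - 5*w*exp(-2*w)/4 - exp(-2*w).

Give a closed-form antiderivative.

Recognize the product-rule pattern: f = u'v + uv' with u = w**3/8 - 13*w**2/16 - 3*w/16 + 13/32, v = exp(-2*w), so integration by parts undoes it.
Check: d/dw[(4*w**3 - 26*w**2 - 6*w + 13)*exp(-2*w)/32] = (-w**3 + 8*w**2 - 5*w - 4)*exp(-2*w)/4, which equals f(w).

An antiderivative is F(w) = (4*w**3 - 26*w**2 - 6*w + 13)*exp(-2*w)/32.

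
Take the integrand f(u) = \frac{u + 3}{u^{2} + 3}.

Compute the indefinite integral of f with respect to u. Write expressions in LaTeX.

Differentiate the proposed F(u) back; it has to land on f(u) exactly.
Check: d/du[\frac{\log{\left(u^{2} + 3 \right)} + 2 \sqrt{3} \operatorname{atan}{\left(\frac{\sqrt{3} u}{3} \right)}}{2}] = \frac{u + 3}{u^{2} + 3} = f(u).

F(u) = \frac{\log{\left(u^{2} + 3 \right)} + 2 \sqrt{3} \operatorname{atan}{\left(\frac{\sqrt{3} u}{3} \right)}}{2} + C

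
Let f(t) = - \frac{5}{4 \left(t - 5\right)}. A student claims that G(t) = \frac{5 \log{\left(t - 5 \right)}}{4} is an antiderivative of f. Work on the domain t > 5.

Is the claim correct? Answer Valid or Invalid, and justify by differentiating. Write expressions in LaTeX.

Invalid: d/dt[G] - f = \frac{5}{2 t - 10}, which is not 0.

d/dt[G] = \frac{5}{4 t - 20}
d/dt[G] - f(t) = \frac{5}{2 t - 10} != 0.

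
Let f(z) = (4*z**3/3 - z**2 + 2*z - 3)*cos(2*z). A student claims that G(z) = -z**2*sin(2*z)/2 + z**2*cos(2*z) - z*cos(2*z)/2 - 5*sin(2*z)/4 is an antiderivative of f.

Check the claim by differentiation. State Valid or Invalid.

Invalid: d/dz[G] - f = -4*z**3*cos(2*z)/3 - 2*z**2*sin(2*z), which is not 0.

d/dz[G] = -2*z**2*sin(2*z) - z**2*cos(2*z) + 2*z*cos(2*z) - 3*cos(2*z)
d/dz[G] - f(z) = -4*z**3*cos(2*z)/3 - 2*z**2*sin(2*z) != 0.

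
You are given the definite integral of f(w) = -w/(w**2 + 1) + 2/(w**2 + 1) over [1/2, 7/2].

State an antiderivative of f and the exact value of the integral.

Antiderivative: F(w) = (-log(w**2 + 1) + 4*atan(w))/2; value = -log(53/4)/2 - 2*atan(1/2) + log(5/4)/2 + 2*atan(7/2)

Integrate term by term and add the pieces.
F(w) = (-log(w**2 + 1) + 4*atan(w))/2 is an antiderivative of f.
Check: d/dw[(-log(w**2 + 1) + 4*atan(w))/2] = (2 - w)/(w**2 + 1), which equals f(w).
F(7/2) = -log(53/4)/2 + 2*atan(7/2); F(1/2) = -log(5/4)/2 + 2*atan(1/2).
Integral = F(7/2) - F(1/2) = -log(53/4)/2 - 2*atan(1/2) + log(5/4)/2 + 2*atan(7/2).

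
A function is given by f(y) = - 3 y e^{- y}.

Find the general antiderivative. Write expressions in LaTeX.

F(y) = 3 y e^{- y} + 3 e^{- y} + C

Recognize the product-rule pattern: f = u'v + uv' with u = 3 y + 3, v = e^{- y}, so integration by parts undoes it.
Check: d/dy[3 y e^{- y} + 3 e^{- y}] = - 3 y e^{- y} = f(y).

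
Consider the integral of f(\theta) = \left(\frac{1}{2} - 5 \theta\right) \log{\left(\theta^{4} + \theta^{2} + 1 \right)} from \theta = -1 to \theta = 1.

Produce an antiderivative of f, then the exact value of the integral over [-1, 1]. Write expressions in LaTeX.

Antiderivative: F(\theta) = - \frac{5 \theta^{2} \log{\left(\theta^{4} + \theta^{2} + 1 \right)}}{2} + 5 \theta^{2} + \frac{\theta \log{\left(\theta^{4} + \theta^{2} + 1 \right)}}{2} - 2 \theta - \frac{3 \log{\left(\theta^{2} - \theta + 1 \right)}}{2} - \log{\left(\theta^{2} + \theta + 1 \right)} - 2 \sqrt{3} \operatorname{atan}{\left(\frac{2 \sqrt{3} \theta}{3} - \frac{\sqrt{3}}{3} \right)} + 3 \sqrt{3} \operatorname{atan}{\left(\frac{2 \sqrt{3} \theta}{3} + \frac{\sqrt{3}}{3} \right)}; value = -4 + \frac{3 \log{\left(3 \right)}}{2} + \frac{\sqrt{3} \pi}{2}

Since d/d\theta undoes antidifferentiation here, F'(\theta) = f(\theta) is required of F(\theta).
F(\theta) = - \frac{5 \theta^{2} \log{\left(\theta^{4} + \theta^{2} + 1 \right)}}{2} + 5 \theta^{2} + \frac{\theta \log{\left(\theta^{4} + \theta^{2} + 1 \right)}}{2} - 2 \theta - \frac{3 \log{\left(\theta^{2} - \theta + 1 \right)}}{2} - \log{\left(\theta^{2} + \theta + 1 \right)} - 2 \sqrt{3} \operatorname{atan}{\left(\frac{2 \sqrt{3} \theta}{3} - \frac{\sqrt{3}}{3} \right)} + 3 \sqrt{3} \operatorname{atan}{\left(\frac{2 \sqrt{3} \theta}{3} + \frac{\sqrt{3}}{3} \right)} is an antiderivative of f.
Check: d/d\theta[- \frac{5 \theta^{2} \log{\left(\theta^{4} + \theta^{2} + 1 \right)}}{2} + 5 \theta^{2} + \frac{\theta \log{\left(\theta^{4} + \theta^{2} + 1 \right)}}{2} - 2 \theta - \frac{3 \log{\left(\theta^{2} - \theta + 1 \right)}}{2} - \log{\left(\theta^{2} + \theta + 1 \right)} - 2 \sqrt{3} \operatorname{atan}{\left(\frac{2 \sqrt{3} \theta}{3} - \frac{\sqrt{3}}{3} \right)} + 3 \sqrt{3} \operatorname{atan}{\left(\frac{2 \sqrt{3} \theta}{3} + \frac{\sqrt{3}}{3} \right)}] = - 5 \theta \log{\left(\theta^{4} + \theta^{2} + 1 \right)} + \frac{\log{\left(\theta^{4} + \theta^{2} + 1 \right)}}{2}, which equals f(\theta).
F(1) = - 3 \log{\left(3 \right)} + 3 + \frac{2 \sqrt{3} \pi}{3}; F(-1) = - \frac{9 \log{\left(3 \right)}}{2} + \frac{\sqrt{3} \pi}{6} + 7.
Integral = F(1) - F(-1) = -4 + \frac{3 \log{\left(3 \right)}}{2} + \frac{\sqrt{3} \pi}{2}.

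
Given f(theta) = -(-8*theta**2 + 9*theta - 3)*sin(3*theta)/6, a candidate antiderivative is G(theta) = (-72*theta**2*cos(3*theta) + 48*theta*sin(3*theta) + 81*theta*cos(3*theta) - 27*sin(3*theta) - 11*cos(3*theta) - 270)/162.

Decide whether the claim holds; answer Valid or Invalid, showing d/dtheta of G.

Valid - the claim checks out under differentiation.

d/dtheta[G] = 4*theta**2*sin(3*theta)/3 - 3*theta*sin(3*theta)/2 + sin(3*theta)/2
This equals f(theta) exactly, so the claim holds.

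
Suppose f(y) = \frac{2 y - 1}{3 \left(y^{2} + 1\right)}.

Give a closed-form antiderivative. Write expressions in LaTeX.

An antiderivative is F(y) = \frac{\log{\left(y^{2} + 1 \right)}}{3} - \frac{\operatorname{atan}{\left(y \right)}}{3}.

Any candidate F(y) must reproduce f(y) exactly when differentiated.
Check: d/dy[\frac{\log{\left(y^{2} + 1 \right)}}{3} - \frac{\operatorname{atan}{\left(y \right)}}{3}] = \frac{2 y - 1}{3 y^{2} + 3}, which equals f(y).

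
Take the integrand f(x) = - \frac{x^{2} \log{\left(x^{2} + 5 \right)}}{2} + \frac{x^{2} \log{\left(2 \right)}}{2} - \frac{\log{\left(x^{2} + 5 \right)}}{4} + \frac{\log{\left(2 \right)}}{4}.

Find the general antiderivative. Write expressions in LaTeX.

F(x) = - \frac{x^{3} \log{\left(\frac{x^{2}}{2} + \frac{5}{2} \right)}}{6} + \frac{x^{3}}{9} - \frac{x \log{\left(\frac{x^{2}}{2} + \frac{5}{2} \right)}}{4} - \frac{7 x}{6} + \frac{7 \sqrt{5} \operatorname{atan}{\left(\frac{\sqrt{5} x}{5} \right)}}{6} + C

Integrate term by term and add the pieces.
Check: d/dx[- \frac{x^{3} \log{\left(\frac{x^{2}}{2} + \frac{5}{2} \right)}}{6} + \frac{x^{3}}{9} - \frac{x \log{\left(\frac{x^{2}}{2} + \frac{5}{2} \right)}}{4} - \frac{7 x}{6} + \frac{7 \sqrt{5} \operatorname{atan}{\left(\frac{\sqrt{5} x}{5} \right)}}{6}] = - \frac{x^{2} \log{\left(x^{2} + 5 \right)}}{2} + \frac{x^{2} \log{\left(2 \right)}}{2} - \frac{\log{\left(x^{2} + 5 \right)}}{4} + \frac{\log{\left(2 \right)}}{4} = f(x).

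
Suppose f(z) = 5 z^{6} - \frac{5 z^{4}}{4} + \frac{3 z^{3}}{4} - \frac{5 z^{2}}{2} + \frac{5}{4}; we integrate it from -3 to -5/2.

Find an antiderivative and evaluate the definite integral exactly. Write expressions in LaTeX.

The integrand splits into summands that can be handled one at a time.
F(z) = \frac{z \left(240 z^{6} - 84 z^{4} + 63 z^{3} - 280 z^{2} + 420\right)}{336} is an antiderivative of f.
Check: d/dz[\frac{z \left(240 z^{6} - 84 z^{4} + 63 z^{3} - 280 z^{2} + 420\right)}{336}] = 5 z^{6} - \frac{5 z^{4}}{4} + \frac{3 z^{3}}{4} - \frac{5 z^{2}}{2} + \frac{5}{4} = f(z).
F(-5/2) = - \frac{2119925}{5376}; F(-3) = - \frac{164355}{112}.
Integral = F(-5/2) - F(-3) = \frac{5769115}{5376}.

Antiderivative: F(z) = \frac{z \left(240 z^{6} - 84 z^{4} + 63 z^{3} - 280 z^{2} + 420\right)}{336}; value = \frac{5769115}{5376}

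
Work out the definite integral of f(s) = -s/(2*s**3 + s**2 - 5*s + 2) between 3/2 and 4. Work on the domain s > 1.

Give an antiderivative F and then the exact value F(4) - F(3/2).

Antiderivative: F(s) = -log(s - 1)/3 + log(s - 1/2)/5 + 2*log(s + 2)/15; value = -log(3)/3 - log(2)/3 + log(7/2)/15 + 2*log(6)/15

Factor the denominator ((s - 1)*(s + 2)*(2*s - 1)) and decompose: f = 2/(5*(2*s - 1)) + 2/(15*(s + 2)) - 1/(3*(s - 1)); each piece integrates to a log, atan, or power term.
F(s) = -log(s - 1)/3 + log(s - 1/2)/5 + 2*log(s + 2)/15 is an antiderivative of f.
Check: d/ds[-log(s - 1)/3 + log(s - 1/2)/5 + 2*log(s + 2)/15] = -s/(2*s**3 + s**2 - 5*s + 2) = f(s).
F(4) = -log(3)/3 + 2*log(6)/15 + log(7/2)/5; F(3/2) = 2*log(7/2)/15 + log(2)/3.
Integral = F(4) - F(3/2) = -log(3)/3 - log(2)/3 + log(7/2)/15 + 2*log(6)/15.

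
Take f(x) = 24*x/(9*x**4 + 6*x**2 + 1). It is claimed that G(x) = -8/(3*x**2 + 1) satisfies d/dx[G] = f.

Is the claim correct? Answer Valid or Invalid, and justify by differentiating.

d/dx[G] = 48*x/(9*x**4 + 6*x**2 + 1)
d/dx[G] - f(x) = 24*x/(9*x**4 + 6*x**2 + 1) != 0.

Invalid: d/dx[G] - f = 24*x/(9*x**4 + 6*x**2 + 1), which is not 0.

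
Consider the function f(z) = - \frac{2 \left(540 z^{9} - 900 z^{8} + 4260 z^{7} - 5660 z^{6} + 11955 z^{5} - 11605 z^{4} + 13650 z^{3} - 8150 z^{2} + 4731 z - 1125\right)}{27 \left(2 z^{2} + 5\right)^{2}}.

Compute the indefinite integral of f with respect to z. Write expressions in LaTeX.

A first test for any F(z): its z-derivative must equal f(z) identically.
Check: d/dz[- \frac{5 z^{6}}{3} + \frac{10 z^{5}}{3} - \frac{65 z^{4}}{9} + \frac{580 z^{3}}{81} - \frac{65 z^{2}}{9} + \frac{10 z}{3} - \frac{4}{3 z^{2} + \frac{15}{2}}] = \frac{- 1080 z^{9} + 1800 z^{8} - 8520 z^{7} + 11320 z^{6} - 23910 z^{5} + 23210 z^{4} - 27300 z^{3} + 16300 z^{2} - 9462 z + 2250}{108 z^{4} + 540 z^{2} + 675}, which equals f(z).

F(z) = - \frac{5 z^{6}}{3} + \frac{10 z^{5}}{3} - \frac{65 z^{4}}{9} + \frac{580 z^{3}}{81} - \frac{65 z^{2}}{9} + \frac{10 z}{3} - \frac{4}{3 z^{2} + \frac{15}{2}} + C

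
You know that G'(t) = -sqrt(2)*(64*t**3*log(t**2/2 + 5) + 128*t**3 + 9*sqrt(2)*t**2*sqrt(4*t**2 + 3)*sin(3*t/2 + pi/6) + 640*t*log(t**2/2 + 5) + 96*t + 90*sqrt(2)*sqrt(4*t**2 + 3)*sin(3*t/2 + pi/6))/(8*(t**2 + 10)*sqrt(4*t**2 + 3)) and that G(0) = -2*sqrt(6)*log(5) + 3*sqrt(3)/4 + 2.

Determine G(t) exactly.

G(t) = -4*sqrt(2*t**2 + 3/2)*log(t**2/2 + 5) + 3*cos(3*t/2 + pi/6)/2 + 2

A candidate passes only if d/dt[G] lands on the given G'(t) exactly.
A general antiderivative is -4*sqrt(2*t**2 + 3/2)*log(t**2/2 + 5) + 3*cos(3*t/2 + pi/6)/2 + C.
The condition gives C = -2*sqrt(6)*log(5) + 3*sqrt(3)/4 + 2 - (-2*sqrt(6)*log(5) + 3*sqrt(3)/4) = 2.
So G(t) = -4*sqrt(2*t**2 + 3/2)*log(t**2/2 + 5) + 3*cos(3*t/2 + pi/6)/2 + 2.
Check: d/dt[-4*sqrt(2*t**2 + 3/2)*log(t**2/2 + 5) + 3*cos(3*t/2 + pi/6)/2 + 2] = (-64*t**3*log(t**2/2 + 5) - 128*t**3 - 9*sqrt(2)*t**2*sqrt(4*t**2 + 3)*sin(3*t/2 + pi/6) - 640*t*log(t**2/2 + 5) - 96*t - 90*sqrt(2)*sqrt(4*t**2 + 3)*sin(3*t/2 + pi/6))/(4*sqrt(2)*t**2*sqrt(4*t**2 + 3) + 40*sqrt(2)*sqrt(4*t**2 + 3)), which equals G'(t).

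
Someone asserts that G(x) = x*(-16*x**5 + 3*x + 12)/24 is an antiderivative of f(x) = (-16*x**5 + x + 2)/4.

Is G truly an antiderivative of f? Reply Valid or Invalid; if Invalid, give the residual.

Valid - the claim checks out under differentiation.

d/dx[G] = -4*x**5 + x/4 + 1/2
This equals f(x) exactly, so the claim holds.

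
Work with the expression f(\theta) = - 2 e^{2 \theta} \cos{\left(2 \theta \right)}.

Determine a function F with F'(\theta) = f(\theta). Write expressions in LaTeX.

An antiderivative is F(\theta) = - \frac{\left(\sin{\left(2 \theta \right)} + \cos{\left(2 \theta \right)}\right) e^{2 \theta}}{2}.

Since d/d\theta undoes antidifferentiation here, F'(\theta) = f(\theta) is required of F(\theta).
Check: d/d\theta[- \frac{\left(\sin{\left(2 \theta \right)} + \cos{\left(2 \theta \right)}\right) e^{2 \theta}}{2}] = - 2 e^{2 \theta} \cos{\left(2 \theta \right)} = f(\theta).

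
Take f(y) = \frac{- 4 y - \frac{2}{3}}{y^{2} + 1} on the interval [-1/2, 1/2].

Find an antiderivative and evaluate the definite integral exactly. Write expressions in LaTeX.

Antiderivative: F(y) = \frac{2 \left(- 3 \log{\left(y^{2} + 1 \right)} - \operatorname{atan}{\left(y \right)}\right)}{3}; value = - \frac{4 \operatorname{atan}{\left(\frac{1}{2} \right)}}{3}

Any candidate F(y) must reproduce f(y) exactly when differentiated.
F(y) = \frac{2 \left(- 3 \log{\left(y^{2} + 1 \right)} - \operatorname{atan}{\left(y \right)}\right)}{3} is an antiderivative of f.
Check: d/dy[\frac{2 \left(- 3 \log{\left(y^{2} + 1 \right)} - \operatorname{atan}{\left(y \right)}\right)}{3}] = \frac{- 12 y - 2}{3 y^{2} + 3}, which equals f(y).
F(1/2) = - 2 \log{\left(\frac{5}{4} \right)} - \frac{2 \operatorname{atan}{\left(\frac{1}{2} \right)}}{3}; F(-1/2) = - 2 \log{\left(\frac{5}{4} \right)} + \frac{2 \operatorname{atan}{\left(\frac{1}{2} \right)}}{3}.
Integral = F(1/2) - F(-1/2) = - \frac{4 \operatorname{atan}{\left(\frac{1}{2} \right)}}{3}.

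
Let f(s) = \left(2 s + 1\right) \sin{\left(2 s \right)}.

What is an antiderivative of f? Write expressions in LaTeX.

A candidate is checked by its d/ds: the result must match f(s).
Check: d/ds[- s \cos{\left(2 s \right)} + \frac{\sin{\left(2 s \right)}}{2} - \frac{\cos{\left(2 s \right)}}{2}] = 2 s \sin{\left(2 s \right)} + \sin{\left(2 s \right)}, which equals f(s).

An antiderivative is F(s) = - s \cos{\left(2 s \right)} + \frac{\sin{\left(2 s \right)}}{2} - \frac{\cos{\left(2 s \right)}}{2}.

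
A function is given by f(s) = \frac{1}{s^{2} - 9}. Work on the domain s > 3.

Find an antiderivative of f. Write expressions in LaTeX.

The denominator factors as \left(s - 3\right) \left(s + 3\right); partial fractions split f into directly integrable pieces: - \frac{1}{6 \left(s + 3\right)} + \frac{1}{6 \left(s - 3\right)}.
Check: d/ds[- \frac{- \log{\left(s - 3 \right)} + \log{\left(s + 3 \right)}}{6}] = \frac{1}{s^{2} - 9} = f(s).

An antiderivative is F(s) = - \frac{- \log{\left(s - 3 \right)} + \log{\left(s + 3 \right)}}{6}.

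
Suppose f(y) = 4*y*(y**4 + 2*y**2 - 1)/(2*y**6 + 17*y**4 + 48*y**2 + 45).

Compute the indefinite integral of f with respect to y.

F(y) = log(2*y**2 + 5) + 2/(y**2/2 + 3/2) + C

Any candidate F(y) must reproduce f(y) exactly when differentiated.
Check: d/dy[log(2*y**2 + 5) + 2/(y**2/2 + 3/2)] = (4*y**5 + 8*y**3 - 4*y)/(2*y**6 + 17*y**4 + 48*y**2 + 45), which equals f(y).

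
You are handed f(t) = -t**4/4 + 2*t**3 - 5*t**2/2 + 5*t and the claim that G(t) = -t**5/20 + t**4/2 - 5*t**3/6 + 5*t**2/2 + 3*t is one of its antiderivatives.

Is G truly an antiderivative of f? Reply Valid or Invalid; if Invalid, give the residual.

d/dt[G] = -t**4/4 + 2*t**3 - 5*t**2/2 + 5*t + 3
d/dt[G] - f(t) = 3 != 0.

Invalid: d/dt[G] - f = 3, which is not 0.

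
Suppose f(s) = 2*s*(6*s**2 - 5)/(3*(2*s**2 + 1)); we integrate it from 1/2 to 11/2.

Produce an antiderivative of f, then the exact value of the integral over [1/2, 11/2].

For F(s) to be correct the identity F'(s) - f(s) = 0 must hold.
F(s) = (3*s**2 - 4*log(s**2 + 1/2) - 9)/3 is an antiderivative of f.
Check: d/ds[(3*s**2 - 4*log(s**2 + 1/2) - 9)/3] = (12*s**3 - 10*s)/(6*s**2 + 3), which equals f(s).
F(11/2) = 109/4 - 4*log(123/4)/3; F(1/2) = -11/4 - 4*log(3/4)/3.
Integral = F(11/2) - F(1/2) = -4*log(123/4)/3 + 4*log(3/4)/3 + 30.

Antiderivative: F(s) = (3*s**2 - 4*log(s**2 + 1/2) - 9)/3; value = -4*log(123/4)/3 + 4*log(3/4)/3 + 30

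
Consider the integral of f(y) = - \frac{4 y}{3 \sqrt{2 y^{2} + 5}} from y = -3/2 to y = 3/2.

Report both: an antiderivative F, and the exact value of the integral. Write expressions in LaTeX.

The substitution u = 2 y^{2} + 5 works: f is exactly (dF/du)*(du/dy) for that inner function.
F(y) = - \frac{2 \sqrt{2 y^{2} + 5}}{3} is an antiderivative of f.
Check: d/dy[- \frac{2 \sqrt{2 y^{2} + 5}}{3}] = - \frac{4 y}{3 \sqrt{2 y^{2} + 5}} = f(y).
F(3/2) = - \frac{\sqrt{38}}{3}; F(-3/2) = - \frac{\sqrt{38}}{3}.
Integral = F(3/2) - F(-3/2) = 0.

Antiderivative: F(y) = - \frac{2 \sqrt{2 y^{2} + 5}}{3}; value = 0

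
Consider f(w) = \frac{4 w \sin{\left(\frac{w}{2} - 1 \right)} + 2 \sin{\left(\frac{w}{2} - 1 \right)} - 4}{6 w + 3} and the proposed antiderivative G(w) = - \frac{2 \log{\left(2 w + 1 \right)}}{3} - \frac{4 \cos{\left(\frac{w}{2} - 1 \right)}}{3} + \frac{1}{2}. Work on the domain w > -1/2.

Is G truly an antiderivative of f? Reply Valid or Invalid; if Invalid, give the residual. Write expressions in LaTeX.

Valid. The derivative of G reproduces f.

d/dw[G] = \frac{4 w \sin{\left(\frac{w}{2} - 1 \right)} + 2 \sin{\left(\frac{w}{2} - 1 \right)} - 4}{6 w + 3}
This equals f(w) exactly, so the claim holds.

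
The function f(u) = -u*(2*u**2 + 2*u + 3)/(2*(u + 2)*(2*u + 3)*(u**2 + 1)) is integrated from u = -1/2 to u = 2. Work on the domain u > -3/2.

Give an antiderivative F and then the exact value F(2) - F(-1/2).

Antiderivative: F(u) = 27*log(u + 3/2)/26 - 7*log(u + 2)/5 - 9*log(u**2 + 1)/130 + atan(u)/130; value = -7*log(4)/5 - 9*log(5)/130 + atan(1/2)/130 + atan(2)/130 + 9*log(5/4)/130 + 7*log(3/2)/5 + 27*log(7/2)/26

The denominator factors as 2*(u + 2)*(2*u + 3)*(u**2 + 1); partial fractions split f into directly integrable pieces: -(18*u - 1)/(130*(u**2 + 1)) + 27/(13*(2*u + 3)) - 7/(5*(u + 2)).
F(u) = 27*log(u + 3/2)/26 - 7*log(u + 2)/5 - 9*log(u**2 + 1)/130 + atan(u)/130 is an antiderivative of f.
Check: d/du[27*log(u + 3/2)/26 - 7*log(u + 2)/5 - 9*log(u**2 + 1)/130 + atan(u)/130] = (-2*u**3 - 2*u**2 - 3*u)/(4*u**4 + 14*u**3 + 16*u**2 + 14*u + 12), which equals f(u).
F(2) = -7*log(4)/5 - 9*log(5)/130 + atan(2)/130 + 27*log(7/2)/26; F(-1/2) = -7*log(3/2)/5 - 9*log(5/4)/130 - atan(1/2)/130.
Integral = F(2) - F(-1/2) = -7*log(4)/5 - 9*log(5)/130 + atan(1/2)/130 + atan(2)/130 + 9*log(5/4)/130 + 7*log(3/2)/5 + 27*log(7/2)/26.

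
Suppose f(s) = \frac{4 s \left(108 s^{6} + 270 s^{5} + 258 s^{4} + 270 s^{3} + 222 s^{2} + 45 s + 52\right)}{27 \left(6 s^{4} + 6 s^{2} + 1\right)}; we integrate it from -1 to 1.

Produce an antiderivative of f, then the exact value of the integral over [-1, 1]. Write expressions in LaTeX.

Check any antiderivative F(s) by computing F'(s) and comparing it with f(s).
F(s) = \frac{2 s^{4}}{3} + \frac{20 s^{3}}{9} + \frac{50 s^{2}}{27} + \frac{\log{\left(2 s^{4} + 2 s^{2} + \frac{1}{3} \right)}}{3} is an antiderivative of f.
Check: d/ds[\frac{2 s^{4}}{3} + \frac{20 s^{3}}{9} + \frac{50 s^{2}}{27} + \frac{\log{\left(2 s^{4} + 2 s^{2} + \frac{1}{3} \right)}}{3}] = \frac{432 s^{7} + 1080 s^{6} + 1032 s^{5} + 1080 s^{4} + 888 s^{3} + 180 s^{2} + 208 s}{162 s^{4} + 162 s^{2} + 27}, which equals f(s).
F(1) = \frac{\log{\left(\frac{13}{3} \right)}}{3} + \frac{128}{27}; F(-1) = \frac{8}{27} + \frac{\log{\left(\frac{13}{3} \right)}}{3}.
Integral = F(1) - F(-1) = \frac{40}{9}.

Antiderivative: F(s) = \frac{2 s^{4}}{3} + \frac{20 s^{3}}{9} + \frac{50 s^{2}}{27} + \frac{\log{\left(2 s^{4} + 2 s^{2} + \frac{1}{3} \right)}}{3}; value = \frac{40}{9}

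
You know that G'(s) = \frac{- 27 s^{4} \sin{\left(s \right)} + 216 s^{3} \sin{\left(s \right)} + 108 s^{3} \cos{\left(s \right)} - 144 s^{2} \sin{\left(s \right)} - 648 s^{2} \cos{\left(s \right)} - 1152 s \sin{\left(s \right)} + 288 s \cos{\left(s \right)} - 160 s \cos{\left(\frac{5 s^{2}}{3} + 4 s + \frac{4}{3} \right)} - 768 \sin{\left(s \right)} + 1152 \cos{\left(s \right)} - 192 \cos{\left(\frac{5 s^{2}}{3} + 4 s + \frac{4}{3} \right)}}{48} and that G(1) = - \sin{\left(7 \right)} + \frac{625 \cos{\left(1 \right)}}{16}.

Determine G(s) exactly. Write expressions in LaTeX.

G(s) = \frac{9 s^{4} \cos{\left(s \right)}}{16} - \frac{9 s^{3} \cos{\left(s \right)}}{2} + 3 s^{2} \cos{\left(s \right)} + 24 s \cos{\left(s \right)} - \sin{\left(\frac{5 s^{2}}{3} + 4 s + \frac{4}{3} \right)} + 16 \cos{\left(s \right)}

Differentiate the proposed G(s) back; it has to land on the given G'(s).
A general antiderivative is \left(\frac{3 s^{2}}{4} - 3 s - 4\right)^{2} \cos{\left(s \right)} - \sin{\left(\frac{5 s^{2}}{3} + 4 s + \frac{4}{3} \right)} + C.
The condition gives C = - \sin{\left(7 \right)} + \frac{625 \cos{\left(1 \right)}}{16} - (- \sin{\left(7 \right)} + \frac{625 \cos{\left(1 \right)}}{16}) = 0.
So G(s) = \frac{9 s^{4} \cos{\left(s \right)}}{16} - \frac{9 s^{3} \cos{\left(s \right)}}{2} + 3 s^{2} \cos{\left(s \right)} + 24 s \cos{\left(s \right)} - \sin{\left(\frac{5 s^{2}}{3} + 4 s + \frac{4}{3} \right)} + 16 \cos{\left(s \right)}.
Check: d/ds[\frac{9 s^{4} \cos{\left(s \right)}}{16} - \frac{9 s^{3} \cos{\left(s \right)}}{2} + 3 s^{2} \cos{\left(s \right)} + 24 s \cos{\left(s \right)} - \sin{\left(\frac{5 s^{2}}{3} + 4 s + \frac{4}{3} \right)} + 16 \cos{\left(s \right)}] = - \frac{9 s^{4} \sin{\left(s \right)}}{16} + \frac{9 s^{3} \sin{\left(s \right)}}{2} + \frac{9 s^{3} \cos{\left(s \right)}}{4} - 3 s^{2} \sin{\left(s \right)} - \frac{27 s^{2} \cos{\left(s \right)}}{2} - 24 s \sin{\left(s \right)} + 6 s \cos{\left(s \right)} - \frac{10 s \cos{\left(\frac{5 s^{2}}{3} + 4 s + \frac{4}{3} \right)}}{3} - 16 \sin{\left(s \right)} + 24 \cos{\left(s \right)} - 4 \cos{\left(\frac{5 s^{2}}{3} + 4 s + \frac{4}{3} \right)}, which equals G'(s).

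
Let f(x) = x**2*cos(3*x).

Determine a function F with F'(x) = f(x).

An antiderivative is F(x) = x**2*sin(3*x)/3 + 2*x*cos(3*x)/9 - 2*sin(3*x)/27.

A first test for any F(x): its x-derivative must equal f(x) identically.
Check: d/dx[x**2*sin(3*x)/3 + 2*x*cos(3*x)/9 - 2*sin(3*x)/27] = x**2*cos(3*x) = f(x).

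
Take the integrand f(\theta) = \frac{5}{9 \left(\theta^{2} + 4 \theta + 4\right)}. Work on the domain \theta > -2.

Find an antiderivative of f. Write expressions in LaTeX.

For F(\theta) to be correct the identity F'(\theta) - f(\theta) = 0 must hold.
Check: d/d\theta[- \frac{5}{9 \theta + 18}] = \frac{5}{9 \theta^{2} + 36 \theta + 36}, which equals f(\theta).

An antiderivative is F(\theta) = - \frac{5}{9 \theta + 18}.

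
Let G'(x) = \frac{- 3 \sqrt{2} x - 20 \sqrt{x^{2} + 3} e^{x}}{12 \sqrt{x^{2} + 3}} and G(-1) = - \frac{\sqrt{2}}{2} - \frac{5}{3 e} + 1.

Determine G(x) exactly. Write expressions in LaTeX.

Check a candidate G(x) by differentiating: d/dx[G] must match the given G'(x).
A general antiderivative is - \frac{\sqrt{\frac{x^{2}}{2} + \frac{3}{2}}}{2} - \frac{5 e^{x}}{3} + C.
The condition gives C = - \frac{\sqrt{2}}{2} - \frac{5}{3 e} + 1 - (- \frac{\sqrt{2}}{2} - \frac{5}{3 e}) = 1.
So G(x) = - \frac{\sqrt{\frac{x^{2}}{2} + \frac{3}{2}}}{2} - \frac{5 e^{x}}{3} + 1.
Check: d/dx[- \frac{\sqrt{\frac{x^{2}}{2} + \frac{3}{2}}}{2} - \frac{5 e^{x}}{3} + 1] = \frac{- 3 \sqrt{2} x - 20 \sqrt{x^{2} + 3} e^{x}}{12 \sqrt{x^{2} + 3}} = G'(x).

G(x) = - \frac{\sqrt{\frac{x^{2}}{2} + \frac{3}{2}}}{2} - \frac{5 e^{x}}{3} + 1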